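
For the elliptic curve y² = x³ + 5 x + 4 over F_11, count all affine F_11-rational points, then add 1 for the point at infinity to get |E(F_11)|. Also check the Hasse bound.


Affine points = {(0, 2), (0, 9), (2, 0), (4, 0), (5, 0), (10, 3), (10, 8)}; affine count = 7; |E(F_11)| = 8.

Discriminant check: Δ ∝ 4a³ + 27b² = 4·5³ + 27·4² = 4·125 + 27·16 ≡ 8 (mod 11). Nonzero ⇒ E is nonsingular.
For each x ∈ F_11, compute rhs = x³ + 5·x + 4 mod 11, then count y ∈ F_11 with y² ≡ rhs.
  x = 0: rhs = 4, matching y values: 2, 9 (2 points).
  x = 1: rhs = 10, matching y values: none (0 points).
  x = 2: rhs = 0, matching y values: 0 (1 points).
  x = 3: rhs = 2, matching y values: none (0 points).
  x = 4: rhs = 0, matching y values: 0 (1 points).
  x = 5: rhs = 0, matching y values: 0 (1 points).
  x = 6: rhs = 8, matching y values: none (0 points).
  x = 7: rhs = 8, matching y values: none (0 points).
  x = 8: rhs = 6, matching y values: none (0 points).
  x = 9: rhs = 8, matching y values: none (0 points).
  x = 10: rhs = 9, matching y values: 3, 8 (2 points).
Total affine count: 7.
Full point count |E(F_11)| = 7 + 1 = 8.
Hasse bound: |8 − (11+1)| = |-4| = 4 ≤ 2√11 ≈ 6.6332 ✓.


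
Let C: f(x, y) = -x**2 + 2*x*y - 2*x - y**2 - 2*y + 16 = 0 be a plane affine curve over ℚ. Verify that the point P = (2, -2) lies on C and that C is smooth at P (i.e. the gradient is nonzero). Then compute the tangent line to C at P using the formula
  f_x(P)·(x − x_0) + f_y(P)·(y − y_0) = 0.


Tangent line at P: -10*x + 6*y + 32 = 0.

Step 1: f(2, -2) = 0, so P lies on C.
Step 2: partial derivatives
  f_x(x, y) = -2*x + 2*y - 2, f_y(x, y) = 2*x - 2*y - 2.
  f_x(P) = -10, f_y(P) = 6 (gradient nonzero, so P is smooth).
Step 3: tangent line at P: -10·(x − 2) + 6·(y − -2) = 0.
Expanding: -10*x + 6*y + 32 = 0.


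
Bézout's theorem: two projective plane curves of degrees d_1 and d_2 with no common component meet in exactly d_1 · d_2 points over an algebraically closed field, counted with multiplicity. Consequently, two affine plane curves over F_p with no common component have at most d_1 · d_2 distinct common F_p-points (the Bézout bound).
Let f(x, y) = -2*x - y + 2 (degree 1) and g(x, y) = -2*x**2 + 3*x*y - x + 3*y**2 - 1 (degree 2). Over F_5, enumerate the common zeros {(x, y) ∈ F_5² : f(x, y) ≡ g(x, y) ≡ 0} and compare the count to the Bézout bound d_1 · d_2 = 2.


Common zeros: {(3, 1)}; count = 1; Bézout bound = 2.

deg(f) = 1, deg(g) = 2, so Bézout bound = 2.
Scan x ∈ F_5. For each x, list the y ∈ F_5 with f(x, y) ≡ 0 and those with g(x, y) ≡ 0 (mod 5); the common zeros in that column are the intersection.
  x = 0: f ≡ 0 at y ∈ {2}; g ≡ 0 at y ∈ ∅; common: ∅.
  x = 1: f ≡ 0 at y ∈ {0}; g ≡ 0 at y ∈ ∅; common: ∅.
  x = 2: f ≡ 0 at y ∈ {3}; g ≡ 0 at y ∈ ∅; common: ∅.
  x = 3: f ≡ 0 at y ∈ {1}; g ≡ 0 at y ∈ {1}; common: {1}.
  x = 4: f ≡ 0 at y ∈ {4}; g ≡ 0 at y ∈ ∅; common: ∅.
Collecting: common zeros = {(3, 1)}, so the count is 1.
Comparison with the Bézout bound: 1 ≤ 2 = deg(f)·deg(g), as expected for curves with no common component (the affine F_5-count falls short of the bound because intersections may lie at infinity, over extension fields, or carry multiplicity).


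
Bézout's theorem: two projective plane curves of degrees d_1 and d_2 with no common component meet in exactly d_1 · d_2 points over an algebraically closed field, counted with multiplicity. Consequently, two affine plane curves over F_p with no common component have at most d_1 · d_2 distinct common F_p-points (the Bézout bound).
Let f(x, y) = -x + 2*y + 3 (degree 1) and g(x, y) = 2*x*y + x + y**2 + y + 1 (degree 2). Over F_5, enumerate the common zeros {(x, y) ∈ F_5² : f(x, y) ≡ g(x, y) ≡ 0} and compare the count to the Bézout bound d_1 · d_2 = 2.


Common zeros: {(1, 4)}; count = 1; Bézout bound = 2.

deg(f) = 1, deg(g) = 2, so Bézout bound = 2.
Scan x ∈ F_5. For each x, list the y ∈ F_5 with f(x, y) ≡ 0 and those with g(x, y) ≡ 0 (mod 5); the common zeros in that column are the intersection.
  x = 0: f ≡ 0 at y ∈ {1}; g ≡ 0 at y ∈ ∅; common: ∅.
  x = 1: f ≡ 0 at y ∈ {4}; g ≡ 0 at y ∈ {3, 4}; common: {4}.
  x = 2: f ≡ 0 at y ∈ {2}; g ≡ 0 at y ∈ ∅; common: ∅.
  x = 3: f ≡ 0 at y ∈ {0}; g ≡ 0 at y ∈ ∅; common: ∅.
  x = 4: f ≡ 0 at y ∈ {3}; g ≡ 0 at y ∈ {0, 1}; common: ∅.
Collecting: common zeros = {(1, 4)}, so the count is 1.
Comparison with the Bézout bound: 1 ≤ 2 = deg(f)·deg(g), as expected for curves with no common component (the affine F_5-count falls short of the bound because intersections may lie at infinity, over extension fields, or carry multiplicity).


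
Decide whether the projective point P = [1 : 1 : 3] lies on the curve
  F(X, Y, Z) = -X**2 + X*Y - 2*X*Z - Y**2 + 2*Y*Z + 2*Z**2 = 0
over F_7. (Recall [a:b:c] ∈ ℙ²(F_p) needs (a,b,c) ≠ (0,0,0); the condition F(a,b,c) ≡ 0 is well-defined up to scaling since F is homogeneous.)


F(1,1,3) ≡ 3 (mod 7); P is NOT on the curve.

Evaluate F(1, 1, 3) term-by-term (mod 7).
  -X**2 ↦ -1·1·1·1 = -1
  X*Y ↦ 1·1·1·1 = 1
  -2*X*Z ↦ -2·1·1·3 = -6
  -Y**2 ↦ -1·1·1·1 = -1
  2*Y*Z ↦ 2·1·1·3 = 6
  2*Z**2 ↦ 2·1·1·9 = 18
Sum: F(1, 1, 3) = (-1) + (1) + (-6) + (-1) + (6) + (18) = 17.
Reducing mod 7: 17 ≡ 3 (mod 7).
Since F(a, b, c) ≡ 3 ≠ 0 (mod 7), P does NOT lie on the curve.


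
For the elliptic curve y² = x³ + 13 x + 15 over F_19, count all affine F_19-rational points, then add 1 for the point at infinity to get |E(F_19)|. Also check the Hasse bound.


Affine points = {(2, 7), (2, 12), (3, 9), (3, 10), (4, 6), (4, 13), (6, 9), (6, 10), (8, 2), (8, 17), (9, 5), (9, 14), (10, 9), (10, 10), (11, 8), (11, 11), (13, 5), (13, 14), (16, 5), (16, 14), (17, 0), (18, 1), (18, 18)}; affine count = 23; |E(F_19)| = 24.

Discriminant check: Δ ∝ 4a³ + 27b² = 4·13³ + 27·15² = 4·2197 + 27·225 ≡ 5 (mod 19). Nonzero ⇒ E is nonsingular.
For each x ∈ F_19, compute rhs = x³ + 13·x + 15 mod 19, then count y ∈ F_19 with y² ≡ rhs.
  x = 0: rhs = 15, matching y values: none (0 points).
  x = 1: rhs = 10, matching y values: none (0 points).
  x = 2: rhs = 11, matching y values: 7, 12 (2 points).
  x = 3: rhs = 5, matching y values: 9, 10 (2 points).
  x = 4: rhs = 17, matching y values: 6, 13 (2 points).
  x = 5: rhs = 15, matching y values: none (0 points).
  x = 6: rhs = 5, matching y values: 9, 10 (2 points).
  x = 7: rhs = 12, matching y values: none (0 points).
  x = 8: rhs = 4, matching y values: 2, 17 (2 points).
  x = 9: rhs = 6, matching y values: 5, 14 (2 points).
  x = 10: rhs = 5, matching y values: 9, 10 (2 points).
  x = 11: rhs = 7, matching y values: 8, 11 (2 points).
  x = 12: rhs = 18, matching y values: none (0 points).
  x = 13: rhs = 6, matching y values: 5, 14 (2 points).
  x = 14: rhs = 15, matching y values: none (0 points).
  x = 15: rhs = 13, matching y values: none (0 points).
  x = 16: rhs = 6, matching y values: 5, 14 (2 points).
  x = 17: rhs = 0, matching y values: 0 (1 points).
  x = 18: rhs = 1, matching y values: 1, 18 (2 points).
Total affine count: 23.
Full point count |E(F_19)| = 23 + 1 = 24.
Hasse bound: |24 − (19+1)| = |4| = 4 ≤ 2√19 ≈ 8.7178 ✓.


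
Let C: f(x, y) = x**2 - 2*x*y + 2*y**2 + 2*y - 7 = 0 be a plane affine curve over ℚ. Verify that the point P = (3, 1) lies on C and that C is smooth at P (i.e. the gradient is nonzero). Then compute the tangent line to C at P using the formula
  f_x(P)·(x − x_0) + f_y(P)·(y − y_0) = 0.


Tangent line at P: 4*x - 12 = 0.

Step 1: f(3, 1) = 0, so P lies on C.
Step 2: partial derivatives
  f_x(x, y) = 2*x - 2*y, f_y(x, y) = -2*x + 4*y + 2.
  f_x(P) = 4, f_y(P) = 0 (gradient nonzero, so P is smooth).
Step 3: tangent line at P: 4·(x − 3) + 0·(y − 1) = 0.
Expanding: 4*x - 12 = 0.


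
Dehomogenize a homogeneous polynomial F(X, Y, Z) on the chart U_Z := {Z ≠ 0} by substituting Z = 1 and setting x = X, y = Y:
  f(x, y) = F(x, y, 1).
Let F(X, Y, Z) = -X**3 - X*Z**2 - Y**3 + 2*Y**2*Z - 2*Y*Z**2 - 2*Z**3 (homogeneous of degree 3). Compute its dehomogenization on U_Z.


f(x, y) = -x**3 - x - y**3 + 2*y**2 - 2*y - 2

On U_Z we set Z = 1. Each monomial c·X^i·Y^j·Z^k in F becomes c·x^i·y^j·1^k = c·x^i·y^j.
Substituting Z = 1: F(X, Y, 1) = -x**3 - x - y**3 + 2*y**2 - 2*y - 2.
Note: deg(f) ≤ deg(F) = 3; strict inequality happens when F is divisible by Z (lost terms).


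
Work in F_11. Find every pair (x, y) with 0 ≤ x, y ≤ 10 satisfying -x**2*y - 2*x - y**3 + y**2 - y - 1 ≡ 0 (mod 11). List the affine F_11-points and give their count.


Affine F_11-points: {(0, 3), (0, 6), (1, 2), (3, 3), (5, 0), (6, 4), (7, 6), (9, 2), (10, 4)}; count = 9.

For each of the 121 pairs (x, y) ∈ F_11², evaluate f(x, y) mod 11. Record the zeros.
  x = 0: [0↦10, 1↦9, 2↦4, 3↦0, 4↦2, 5↦4, 6↦0, 7↦6, 8↦5, 9↦2, 10↦2]  zeros at y ∈ {3, 6}
  x = 1: [0↦8, 1↦6, 2↦0, 3↦6, 4↦7, 5↦8, 6↦3, 7↦8, 8↦6, 9↦2, 10↦1]  zeros at y ∈ {2}
  x = 2: [0↦6, 1↦1, 2↦3, 3↦6, 4↦4, 5↦2, 6↦5, 7↦7, 8↦2, 9↦6, 10↦2]  zeros at y ∈ ∅
  x = 3: [0↦4, 1↦5, 2↦2, 3↦0, 4↦4, 5↦8, 6↦6, 7↦3, 8↦4, 9↦3, 10↦5]  zeros at y ∈ {3}
  x = 4: [0↦2, 1↦7, 2↦8, 3↦10, 4↦7, 5↦4, 6↦6, 7↦7, 8↦1, 9↦4, 10↦10]  zeros at y ∈ ∅
  x = 5: [0↦0, 1↦7, 2↦10, 3↦3, 4↦2, 5↦1, 6↦5, 7↦8, 8↦4, 9↦9, 10↦6]  zeros at y ∈ {0}
  x = 6: [0↦9, 1↦5, 2↦8, 3↦1, 4↦0, 5↦10, 6↦3, 7↦6, 8↦2, 9↦7, 10↦4]  zeros at y ∈ {4}
  x = 7: [0↦7, 1↦1, 2↦2, 3↦4, 4↦1, 5↦9, 6↦0, 7↦1, 8↦6, 9↦9, 10↦4]  zeros at y ∈ {6}
  x = 8: [0↦5, 1↦6, 2↦3, 3↦1, 4↦5, 5↦9, 6↦7, 7↦4, 8↦5, 9↦4, 10↦6]  zeros at y ∈ ∅
  x = 9: [0↦3, 1↦9, 2↦0, 3↦3, 4↦1, 5↦10, 6↦2, 7↦4, 8↦10, 9↦3, 10↦10]  zeros at y ∈ {2}
  x = 10: [0↦1, 1↦10, 2↦4, 3↦10, 4↦0, 5↦1, 6↦7, 7↦1, 8↦10, 9↦6, 10↦5]  zeros at y ∈ {4}
Collecting zeros: affine points = {(0, 3), (0, 6), (1, 2), (3, 3), (5, 0), (6, 4), (7, 6), (9, 2), (10, 4)}.
Total count |C(F_11)_aff| = 9.


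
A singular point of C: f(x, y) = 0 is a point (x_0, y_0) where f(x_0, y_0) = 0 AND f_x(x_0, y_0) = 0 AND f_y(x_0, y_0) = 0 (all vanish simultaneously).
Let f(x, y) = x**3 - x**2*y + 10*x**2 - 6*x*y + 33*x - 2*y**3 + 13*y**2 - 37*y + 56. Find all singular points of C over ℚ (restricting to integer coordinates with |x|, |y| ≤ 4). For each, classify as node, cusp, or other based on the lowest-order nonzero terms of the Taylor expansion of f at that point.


Singular points: {(-3, 2)}; classification: node.

Compute partial derivatives:
  f_x = 3*x**2 - 2*x*y + 20*x - 6*y + 33.
  f_y = -x**2 - 6*x - 6*y**2 + 26*y - 37.
Scan x_0 ∈ {−4, ..., 4}. For each x_0, f_y(x_0, y) is a polynomial in y; find its integer roots y ∈ {−4, ..., 4}, then test f_x and f at those candidates.
  x = -4: f_y(-4, y) = -6*y**2 + 26*y - 29; no integer root y with |y| ≤ 4.
  x = -3: f_y(-3, y) = -6*y**2 + 26*y - 28; vanishes at y ∈ {2}. (-3, 2): f_x = 0, f = 0 — SINGULAR.
  x = -2: f_y(-2, y) = -6*y**2 + 26*y - 29; no integer root y with |y| ≤ 4.
  x = -1: f_y(-1, y) = -6*y**2 + 26*y - 32; no integer root y with |y| ≤ 4.
  x = 0: f_y(0, y) = -6*y**2 + 26*y - 37; no integer root y with |y| ≤ 4.
  x = 1: f_y(1, y) = -6*y**2 + 26*y - 44; no integer root y with |y| ≤ 4.
  x = 2: f_y(2, y) = -6*y**2 + 26*y - 53; no integer root y with |y| ≤ 4.
  x = 3: f_y(3, y) = -6*y**2 + 26*y - 64; no integer root y with |y| ≤ 4.
  x = 4: f_y(4, y) = -6*y**2 + 26*y - 77; no integer root y with |y| ≤ 4.
Only singular point on the grid: (-3, 2).
Classify: substitute x = -3 + u, y = 2 + v and expand: f = u**3 - u**2*v - u**2 - 2*v**3 + v**2.
No constant or linear terms (consistent with a singular point). Quadratic part: -u**2 + v**2. Cubic part: u**3 - u**2*v - 2*v**3.
The quadratic part v**2 - u**2 = (v − u)(v + u) splits into two distinct linear factors, so there are two distinct tangent lines y − 2 = ±(x − -3) — this is a node (ordinary double point).
Classification: node.


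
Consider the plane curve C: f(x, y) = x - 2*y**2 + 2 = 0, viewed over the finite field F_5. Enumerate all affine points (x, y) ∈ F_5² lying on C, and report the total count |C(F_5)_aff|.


Affine F_5-points: {(0, 1), (0, 4), (1, 2), (1, 3), (3, 0)}; count = 5.

For each of the 25 pairs (x, y) ∈ F_5², evaluate f(x, y) mod 5. Record the zeros.
  x = 0: [0↦2, 1↦0, 2↦4, 3↦4, 4↦0]  zeros at y ∈ {1, 4}
  x = 1: [0↦3, 1↦1, 2↦0, 3↦0, 4↦1]  zeros at y ∈ {2, 3}
  x = 2: [0↦4, 1↦2, 2↦1, 3↦1, 4↦2]  zeros at y ∈ ∅
  x = 3: [0↦0, 1↦3, 2↦2, 3↦2, 4↦3]  zeros at y ∈ {0}
  x = 4: [0↦1, 1↦4, 2↦3, 3↦3, 4↦4]  zeros at y ∈ ∅
Collecting zeros: affine points = {(0, 1), (0, 4), (1, 2), (1, 3), (3, 0)}.
Total count |C(F_5)_aff| = 5.


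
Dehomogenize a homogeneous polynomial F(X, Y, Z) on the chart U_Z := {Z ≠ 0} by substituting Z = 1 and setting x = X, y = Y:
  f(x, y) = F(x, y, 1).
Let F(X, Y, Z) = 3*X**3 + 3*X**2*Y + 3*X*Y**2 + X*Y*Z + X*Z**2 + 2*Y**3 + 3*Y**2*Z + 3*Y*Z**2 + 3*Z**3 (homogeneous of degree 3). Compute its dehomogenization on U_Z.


f(x, y) = 3*x**3 + 3*x**2*y + 3*x*y**2 + x*y + x + 2*y**3 + 3*y**2 + 3*y + 3

On U_Z we set Z = 1. Each monomial c·X^i·Y^j·Z^k in F becomes c·x^i·y^j·1^k = c·x^i·y^j.
Substituting Z = 1: F(X, Y, 1) = 3*x**3 + 3*x**2*y + 3*x*y**2 + x*y + x + 2*y**3 + 3*y**2 + 3*y + 3.
Note: deg(f) ≤ deg(F) = 3; strict inequality happens when F is divisible by Z (lost terms).


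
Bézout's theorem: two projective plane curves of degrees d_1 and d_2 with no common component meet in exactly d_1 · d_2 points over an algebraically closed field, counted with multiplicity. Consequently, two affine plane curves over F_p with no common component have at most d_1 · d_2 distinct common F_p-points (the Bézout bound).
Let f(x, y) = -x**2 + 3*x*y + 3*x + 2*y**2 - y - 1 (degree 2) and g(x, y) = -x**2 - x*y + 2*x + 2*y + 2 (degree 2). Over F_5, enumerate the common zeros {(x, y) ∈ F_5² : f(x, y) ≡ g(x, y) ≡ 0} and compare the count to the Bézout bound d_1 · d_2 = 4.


Common zeros: {(4, 2)}; count = 1; Bézout bound = 4.

deg(f) = 2, deg(g) = 2, so Bézout bound = 4.
Scan x ∈ F_5. For each x, list the y ∈ F_5 with f(x, y) ≡ 0 and those with g(x, y) ≡ 0 (mod 5); the common zeros in that column are the intersection.
  x = 0: f ≡ 0 at y ∈ {1, 2}; g ≡ 0 at y ∈ {4}; common: ∅.
  x = 1: f ≡ 0 at y ∈ {1, 3}; g ≡ 0 at y ∈ {2}; common: ∅.
  x = 2: f ≡ 0 at y ∈ ∅; g ≡ 0 at y ∈ ∅; common: ∅.
  x = 3: f ≡ 0 at y ∈ ∅; g ≡ 0 at y ∈ {4}; common: ∅.
  x = 4: f ≡ 0 at y ∈ {0, 2}; g ≡ 0 at y ∈ {2}; common: {2}.
Collecting: common zeros = {(4, 2)}, so the count is 1.
Comparison with the Bézout bound: 1 ≤ 4 = deg(f)·deg(g), as expected for curves with no common component (the affine F_5-count falls short of the bound because intersections may lie at infinity, over extension fields, or carry multiplicity).


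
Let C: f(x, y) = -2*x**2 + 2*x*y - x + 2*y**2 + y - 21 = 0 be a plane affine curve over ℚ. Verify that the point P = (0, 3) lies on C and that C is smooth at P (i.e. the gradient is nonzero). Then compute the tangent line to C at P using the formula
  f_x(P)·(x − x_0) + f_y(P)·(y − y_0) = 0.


Tangent line at P: 5*x + 13*y - 39 = 0.

Step 1: f(0, 3) = 0, so P lies on C.
Step 2: partial derivatives
  f_x(x, y) = -4*x + 2*y - 1, f_y(x, y) = 2*x + 4*y + 1.
  f_x(P) = 5, f_y(P) = 13 (gradient nonzero, so P is smooth).
Step 3: tangent line at P: 5·(x − 0) + 13·(y − 3) = 0.
Expanding: 5*x + 13*y - 39 = 0.


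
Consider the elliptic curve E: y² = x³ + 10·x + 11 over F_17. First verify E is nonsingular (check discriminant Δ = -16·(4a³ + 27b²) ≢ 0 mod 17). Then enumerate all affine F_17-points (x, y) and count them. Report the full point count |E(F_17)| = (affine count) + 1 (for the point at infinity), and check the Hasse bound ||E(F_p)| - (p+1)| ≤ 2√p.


Affine points = {(3, 0), (4, 8), (4, 9), (5, 4), (5, 13), (6, 7), (6, 10), (7, 4), (7, 13), (8, 5), (8, 12), (13, 3), (13, 14), (15, 0), (16, 0)}; affine count = 15; |E(F_17)| = 16.

Discriminant check: Δ ∝ 4a³ + 27b² = 4·10³ + 27·11² = 4·1000 + 27·121 ≡ 8 (mod 17). Nonzero ⇒ E is nonsingular.
For each x ∈ F_17, compute rhs = x³ + 10·x + 11 mod 17, then count y ∈ F_17 with y² ≡ rhs.
  x = 0: rhs = 11, matching y values: none (0 points).
  x = 1: rhs = 5, matching y values: none (0 points).
  x = 2: rhs = 5, matching y values: none (0 points).
  x = 3: rhs = 0, matching y values: 0 (1 points).
  x = 4: rhs = 13, matching y values: 8, 9 (2 points).
  x = 5: rhs = 16, matching y values: 4, 13 (2 points).
  x = 6: rhs = 15, matching y values: 7, 10 (2 points).
  x = 7: rhs = 16, matching y values: 4, 13 (2 points).
  x = 8: rhs = 8, matching y values: 5, 12 (2 points).
  x = 9: rhs = 14, matching y values: none (0 points).
  x = 10: rhs = 6, matching y values: none (0 points).
  x = 11: rhs = 7, matching y values: none (0 points).
  x = 12: rhs = 6, matching y values: none (0 points).
  x = 13: rhs = 9, matching y values: 3, 14 (2 points).
  x = 14: rhs = 5, matching y values: none (0 points).
  x = 15: rhs = 0, matching y values: 0 (1 points).
  x = 16: rhs = 0, matching y values: 0 (1 points).
Total affine count: 15.
Full point count |E(F_17)| = 15 + 1 = 16.
Hasse bound: |16 − (17+1)| = |-2| = 2 ≤ 2√17 ≈ 8.2462 ✓.


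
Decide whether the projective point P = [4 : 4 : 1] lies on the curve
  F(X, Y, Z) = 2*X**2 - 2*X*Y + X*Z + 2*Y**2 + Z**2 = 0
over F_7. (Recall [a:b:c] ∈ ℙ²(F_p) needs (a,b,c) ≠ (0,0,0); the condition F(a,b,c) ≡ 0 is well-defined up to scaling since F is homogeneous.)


F(4,4,1) ≡ 2 (mod 7); P is NOT on the curve.

Evaluate F(4, 4, 1) term-by-term (mod 7).
  2*X**2 ↦ 2·16·1·1 = 32
  -2*X*Y ↦ -2·4·4·1 = -32
  X*Z ↦ 1·4·1·1 = 4
  2*Y**2 ↦ 2·1·16·1 = 32
  Z**2 ↦ 1·1·1·1 = 1
Sum: F(4, 4, 1) = (32) + (-32) + (4) + (32) + (1) = 37.
Reducing mod 7: 37 ≡ 2 (mod 7).
Since F(a, b, c) ≡ 2 ≠ 0 (mod 7), P does NOT lie on the curve.


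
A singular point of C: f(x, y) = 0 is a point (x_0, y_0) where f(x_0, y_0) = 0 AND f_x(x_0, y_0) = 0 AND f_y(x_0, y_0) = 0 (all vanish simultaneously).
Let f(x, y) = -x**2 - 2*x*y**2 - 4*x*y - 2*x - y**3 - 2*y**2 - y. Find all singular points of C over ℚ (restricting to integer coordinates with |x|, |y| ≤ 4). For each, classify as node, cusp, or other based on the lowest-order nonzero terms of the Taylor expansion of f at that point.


Singular points: {(0, -1)}; classification: node.

Compute partial derivatives:
  f_x = -2*x - 2*y**2 - 4*y - 2.
  f_y = -4*x*y - 4*x - 3*y**2 - 4*y - 1.
Scan x_0 ∈ {−4, ..., 4}. For each x_0, f_y(x_0, y) is a polynomial in y; find its integer roots y ∈ {−4, ..., 4}, then test f_x and f at those candidates.
  x = -4: f_y(-4, y) = -3*y**2 + 12*y + 15; vanishes at y ∈ {-1}. (-4, -1): f_x = 8 ≠ 0.
  x = -3: f_y(-3, y) = -3*y**2 + 8*y + 11; vanishes at y ∈ {-1}. (-3, -1): f_x = 6 ≠ 0.
  x = -2: f_y(-2, y) = -3*y**2 + 4*y + 7; vanishes at y ∈ {-1}. (-2, -1): f_x = 4 ≠ 0.
  x = -1: f_y(-1, y) = 3 - 3*y**2; vanishes at y ∈ {-1, 1}. (-1, -1): f_x = 2 ≠ 0; (-1, 1): f_x = -6 ≠ 0.
  x = 0: f_y(0, y) = -3*y**2 - 4*y - 1; vanishes at y ∈ {-1}. (0, -1): f_x = 0, f = 0 — SINGULAR.
  x = 1: f_y(1, y) = -3*y**2 - 8*y - 5; vanishes at y ∈ {-1}. (1, -1): f_x = -2 ≠ 0.
  x = 2: f_y(2, y) = -3*y**2 - 12*y - 9; vanishes at y ∈ {-3, -1}. (2, -3): f_x = -12 ≠ 0; (2, -1): f_x = -4 ≠ 0.
  x = 3: f_y(3, y) = -3*y**2 - 16*y - 13; vanishes at y ∈ {-1}. (3, -1): f_x = -6 ≠ 0.
  x = 4: f_y(4, y) = -3*y**2 - 20*y - 17; vanishes at y ∈ {-1}. (4, -1): f_x = -8 ≠ 0.
Only singular point on the grid: (0, -1).
Classify: substitute x = 0 + u, y = -1 + v and expand: f = -u**2 - 2*u*v**2 - v**3 + v**2.
No constant or linear terms (consistent with a singular point). Quadratic part: -u**2 + v**2. Cubic part: -2*u*v**2 - v**3.
The quadratic part v**2 - u**2 = (v − u)(v + u) splits into two distinct linear factors, so there are two distinct tangent lines y − -1 = ±(x − 0) — this is a node (ordinary double point).
Classification: node.


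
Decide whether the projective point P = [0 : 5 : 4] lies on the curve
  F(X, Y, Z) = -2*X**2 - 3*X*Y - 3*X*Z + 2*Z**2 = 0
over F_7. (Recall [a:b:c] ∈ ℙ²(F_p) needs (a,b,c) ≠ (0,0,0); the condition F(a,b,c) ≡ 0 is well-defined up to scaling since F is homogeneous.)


F(0,5,4) ≡ 4 (mod 7); P is NOT on the curve.

Evaluate F(0, 5, 4) term-by-term (mod 7).
  -2*X**2 ↦ -2·0·1·1 = 0
  -3*X*Y ↦ -3·0·5·1 = 0
  -3*X*Z ↦ -3·0·1·4 = 0
  2*Z**2 ↦ 2·1·1·16 = 32
Sum: F(0, 5, 4) = (0) + (0) + (0) + (32) = 32.
Reducing mod 7: 32 ≡ 4 (mod 7).
Since F(a, b, c) ≡ 4 ≠ 0 (mod 7), P does NOT lie on the curve.


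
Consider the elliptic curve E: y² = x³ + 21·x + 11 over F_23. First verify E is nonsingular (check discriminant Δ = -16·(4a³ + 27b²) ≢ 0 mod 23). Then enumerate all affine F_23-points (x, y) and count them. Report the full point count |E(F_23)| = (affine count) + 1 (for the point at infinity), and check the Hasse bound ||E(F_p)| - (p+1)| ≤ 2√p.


Affine points = {(3, 3), (3, 20), (6, 10), (6, 13), (7, 8), (7, 15), (8, 1), (8, 22), (9, 3), (9, 20), (10, 5), (10, 18), (11, 3), (11, 20), (12, 6), (12, 17), (14, 6), (14, 17), (16, 2), (16, 21), (19, 1), (19, 22), (20, 6), (20, 17), (22, 9), (22, 14)}; affine count = 26; |E(F_23)| = 27.

Discriminant check: Δ ∝ 4a³ + 27b² = 4·21³ + 27·11² = 4·9261 + 27·121 ≡ 15 (mod 23). Nonzero ⇒ E is nonsingular.
For each x ∈ F_23, compute rhs = x³ + 21·x + 11 mod 23, then count y ∈ F_23 with y² ≡ rhs.
  x = 0: rhs = 11, matching y values: none (0 points).
  x = 1: rhs = 10, matching y values: none (0 points).
  x = 2: rhs = 15, matching y values: none (0 points).
  x = 3: rhs = 9, matching y values: 3, 20 (2 points).
  x = 4: rhs = 21, matching y values: none (0 points).
  x = 5: rhs = 11, matching y values: none (0 points).
  x = 6: rhs = 8, matching y values: 10, 13 (2 points).
  x = 7: rhs = 18, matching y values: 8, 15 (2 points).
  x = 8: rhs = 1, matching y values: 1, 22 (2 points).
  x = 9: rhs = 9, matching y values: 3, 20 (2 points).
  x = 10: rhs = 2, matching y values: 5, 18 (2 points).
  x = 11: rhs = 9, matching y values: 3, 20 (2 points).
  x = 12: rhs = 13, matching y values: 6, 17 (2 points).
  x = 13: rhs = 20, matching y values: none (0 points).
  x = 14: rhs = 13, matching y values: 6, 17 (2 points).
  x = 15: rhs = 21, matching y values: none (0 points).
  x = 16: rhs = 4, matching y values: 2, 21 (2 points).
  x = 17: rhs = 14, matching y values: none (0 points).
  x = 18: rhs = 11, matching y values: none (0 points).
  x = 19: rhs = 1, matching y values: 1, 22 (2 points).
  x = 20: rhs = 13, matching y values: 6, 17 (2 points).
  x = 21: rhs = 7, matching y values: none (0 points).
  x = 22: rhs = 12, matching y values: 9, 14 (2 points).
Total affine count: 26.
Full point count |E(F_23)| = 26 + 1 = 27.
Hasse bound: |27 − (23+1)| = |3| = 3 ≤ 2√23 ≈ 9.5917 ✓.


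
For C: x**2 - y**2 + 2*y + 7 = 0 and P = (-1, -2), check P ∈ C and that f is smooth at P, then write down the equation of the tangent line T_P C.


Tangent line at P: -2*x + 6*y + 10 = 0.

Step 1: f(-1, -2) = 0, so P lies on C.
Step 2: partial derivatives
  f_x(x, y) = 2*x, f_y(x, y) = 2 - 2*y.
  f_x(P) = -2, f_y(P) = 6 (gradient nonzero, so P is smooth).
Step 3: tangent line at P: -2·(x − -1) + 6·(y − -2) = 0.
Expanding: -2*x + 6*y + 10 = 0.


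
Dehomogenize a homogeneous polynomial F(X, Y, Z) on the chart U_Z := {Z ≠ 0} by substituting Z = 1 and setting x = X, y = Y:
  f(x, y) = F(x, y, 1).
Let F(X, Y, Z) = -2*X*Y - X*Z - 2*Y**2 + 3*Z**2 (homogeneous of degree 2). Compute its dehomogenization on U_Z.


f(x, y) = -2*x*y - x - 2*y**2 + 3

On U_Z we set Z = 1. Each monomial c·X^i·Y^j·Z^k in F becomes c·x^i·y^j·1^k = c·x^i·y^j.
Substituting Z = 1: F(X, Y, 1) = -2*x*y - x - 2*y**2 + 3.
Note: deg(f) ≤ deg(F) = 2; strict inequality happens when F is divisible by Z (lost terms).


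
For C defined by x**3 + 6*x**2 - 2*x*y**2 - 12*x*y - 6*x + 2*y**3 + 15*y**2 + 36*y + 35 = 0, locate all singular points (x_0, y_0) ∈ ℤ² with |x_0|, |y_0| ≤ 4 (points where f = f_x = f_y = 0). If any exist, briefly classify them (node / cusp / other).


Singular points: {(-2, -3)}; classification: cusp.

Compute partial derivatives:
  f_x = 3*x**2 + 12*x - 2*y**2 - 12*y - 6.
  f_y = -4*x*y - 12*x + 6*y**2 + 30*y + 36.
Scan x_0 ∈ {−4, ..., 4}. For each x_0, f_y(x_0, y) is a polynomial in y; find its integer roots y ∈ {−4, ..., 4}, then test f_x and f at those candidates.
  x = -4: f_y(-4, y) = 6*y**2 + 46*y + 84; vanishes at y ∈ {-3}. (-4, -3): f_x = 12 ≠ 0.
  x = -3: f_y(-3, y) = 6*y**2 + 42*y + 72; vanishes at y ∈ {-4, -3}. (-3, -4): f_x = 1 ≠ 0; (-3, -3): f_x = 3 ≠ 0.
  x = -2: f_y(-2, y) = 6*y**2 + 38*y + 60; vanishes at y ∈ {-3}. (-2, -3): f_x = 0, f = 0 — SINGULAR.
  x = -1: f_y(-1, y) = 6*y**2 + 34*y + 48; vanishes at y ∈ {-3}. (-1, -3): f_x = 3 ≠ 0.
  x = 0: f_y(0, y) = 6*y**2 + 30*y + 36; vanishes at y ∈ {-3, -2}. (0, -3): f_x = 12 ≠ 0; (0, -2): f_x = 10 ≠ 0.
  x = 1: f_y(1, y) = 6*y**2 + 26*y + 24; vanishes at y ∈ {-3}. (1, -3): f_x = 27 ≠ 0.
  x = 2: f_y(2, y) = 6*y**2 + 22*y + 12; vanishes at y ∈ {-3}. (2, -3): f_x = 48 ≠ 0.
  x = 3: f_y(3, y) = 6*y**2 + 18*y; vanishes at y ∈ {-3, 0}. (3, -3): f_x = 75 ≠ 0; (3, 0): f_x = 57 ≠ 0.
  x = 4: f_y(4, y) = 6*y**2 + 14*y - 12; vanishes at y ∈ {-3}. (4, -3): f_x = 108 ≠ 0.
Only singular point on the grid: (-2, -3).
Classify: substitute x = -2 + u, y = -3 + v and expand: f = u**3 - 2*u*v**2 + 2*v**3 + v**2.
No constant or linear terms (consistent with a singular point). Quadratic part: v**2. Cubic part: u**3 - 2*u*v**2 + 2*v**3.
The quadratic part v**2 is a perfect square, so there is a single (double) tangent line v = 0, i.e. y = -3. Restricting the cubic part to that line (v = 0) leaves u**3 ≠ 0, so f is not divisible by v and the branch is v² ≈ -u**3 to lowest order — this is a cusp.
Classification: cusp.


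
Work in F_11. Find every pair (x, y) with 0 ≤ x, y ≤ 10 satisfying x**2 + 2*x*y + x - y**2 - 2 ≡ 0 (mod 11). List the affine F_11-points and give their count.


Affine F_11-points: {(0, 3), (0, 8), (1, 0), (1, 2), (4, 3), (4, 5), (5, 2), (5, 8), (7, 5), (7, 9), (9, 0), (9, 7)}; count = 12.

For each of the 121 pairs (x, y) ∈ F_11², evaluate f(x, y) mod 11. Record the zeros.
  x = 0: [0↦9, 1↦8, 2↦5, 3↦0, 4↦4, 5↦6, 6↦6, 7↦4, 8↦0, 9↦5, 10↦8]  zeros at y ∈ {3, 8}
  x = 1: [0↦0, 1↦1, 2↦0, 3↦8, 4↦3, 5↦7, 6↦9, 7↦9, 8↦7, 9↦3, 10↦8]  zeros at y ∈ {0, 2}
  x = 2: [0↦4, 1↦7, 2↦8, 3↦7, 4↦4, 5↦10, 6↦3, 7↦5, 8↦5, 9↦3, 10↦10]  zeros at y ∈ ∅
  x = 3: [0↦10, 1↦4, 2↦7, 3↦8, 4↦7, 5↦4, 6↦10, 7↦3, 8↦5, 9↦5, 10↦3]  zeros at y ∈ ∅
  x = 4: [0↦7, 1↦3, 2↦8, 3↦0, 4↦1, 5↦0, 6↦8, 7↦3, 8↦7, 9↦9, 10↦9]  zeros at y ∈ {3, 5}
  x = 5: [0↦6, 1↦4, 2↦0, 3↦5, 4↦8, 5↦9, 6↦8, 7↦5, 8↦0, 9↦4, 10↦6]  zeros at y ∈ {2, 8}
  x = 6: [0↦7, 1↦7, 2↦5, 3↦1, 4↦6, 5↦9, 6↦10, 7↦9, 8↦6, 9↦1, 10↦5]  zeros at y ∈ ∅
  x = 7: [0↦10, 1↦1, 2↦1, 3↦10, 4↦6, 5↦0, 6↦3, 7↦4, 8↦3, 9↦0, 10↦6]  zeros at y ∈ {5, 9}
  x = 8: [0↦4, 1↦8, 2↦10, 3↦10, 4↦8, 5↦4, 6↦9, 7↦1, 8↦2, 9↦1, 10↦9]  zeros at y ∈ ∅
  x = 9: [0↦0, 1↦6, 2↦10, 3↦1, 4↦1, 5↦10, 6↦6, 7↦0, 8↦3, 9↦4, 10↦3]  zeros at y ∈ {0, 7}
  x = 10: [0↦9, 1↦6, 2↦1, 3↦5, 4↦7, 5↦7, 6↦5, 7↦1, 8↦6, 9↦9, 10↦10]  zeros at y ∈ ∅
Collecting zeros: affine points = {(0, 3), (0, 8), (1, 0), (1, 2), (4, 3), (4, 5), (5, 2), (5, 8), (7, 5), (7, 9), (9, 0), (9, 7)}.
Total count |C(F_11)_aff| = 12.


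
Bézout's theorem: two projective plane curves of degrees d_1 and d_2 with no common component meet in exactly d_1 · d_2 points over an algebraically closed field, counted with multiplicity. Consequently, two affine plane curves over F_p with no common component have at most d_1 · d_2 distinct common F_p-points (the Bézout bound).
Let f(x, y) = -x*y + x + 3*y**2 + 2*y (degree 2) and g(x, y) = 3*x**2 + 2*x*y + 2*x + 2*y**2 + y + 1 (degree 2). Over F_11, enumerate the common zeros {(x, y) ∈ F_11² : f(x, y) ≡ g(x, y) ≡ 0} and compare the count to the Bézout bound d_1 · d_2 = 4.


Common zeros: {(0, 3), (5, 10)}; count = 2; Bézout bound = 4.

deg(f) = 2, deg(g) = 2, so Bézout bound = 4.
Scan x ∈ F_11. For each x, list the y ∈ F_11 with f(x, y) ≡ 0 and those with g(x, y) ≡ 0 (mod 11); the common zeros in that column are the intersection.
  x = 0: f ≡ 0 at y ∈ {0, 3}; g ≡ 0 at y ∈ {2, 3}; common: {3}.
  x = 1: f ≡ 0 at y ∈ {9}; g ≡ 0 at y ∈ {1, 3}; common: ∅.
  x = 2: f ≡ 0 at y ∈ {5, 6}; g ≡ 0 at y ∈ ∅; common: ∅.
  x = 3: f ≡ 0 at y ∈ {7, 8}; g ≡ 0 at y ∈ ∅; common: ∅.
  x = 4: f ≡ 0 at y ∈ {4}; g ≡ 0 at y ∈ ∅; common: ∅.
  x = 5: f ≡ 0 at y ∈ {2, 10}; g ≡ 0 at y ∈ {1, 10}; common: {10}.
  x = 6: f ≡ 0 at y ∈ ∅; g ≡ 0 at y ∈ {0, 10}; common: ∅.
  x = 7: f ≡ 0 at y ∈ ∅; g ≡ 0 at y ∈ ∅; common: ∅.
  x = 8: f ≡ 0 at y ∈ ∅; g ≡ 0 at y ∈ {0, 8}; common: ∅.
  x = 9: f ≡ 0 at y ∈ ∅; g ≡ 0 at y ∈ {2, 5}; common: ∅.
  x = 10: f ≡ 0 at y ∈ ∅; g ≡ 0 at y ∈ ∅; common: ∅.
Collecting: common zeros = {(0, 3), (5, 10)}, so the count is 2.
Comparison with the Bézout bound: 2 ≤ 4 = deg(f)·deg(g), as expected for curves with no common component (the affine F_11-count falls short of the bound because intersections may lie at infinity, over extension fields, or carry multiplicity).


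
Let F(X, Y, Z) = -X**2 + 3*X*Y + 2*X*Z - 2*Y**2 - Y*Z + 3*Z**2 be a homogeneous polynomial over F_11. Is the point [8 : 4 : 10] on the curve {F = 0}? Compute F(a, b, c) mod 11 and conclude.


F(8,4,10) ≡ 2 (mod 11); P is NOT on the curve.

Evaluate F(8, 4, 10) term-by-term (mod 11).
  -X**2 ↦ -1·64·1·1 = -64
  3*X*Y ↦ 3·8·4·1 = 96
  2*X*Z ↦ 2·8·1·10 = 160
  -2*Y**2 ↦ -2·1·16·1 = -32
  -Y*Z ↦ -1·1·4·10 = -40
  3*Z**2 ↦ 3·1·1·100 = 300
Sum: F(8, 4, 10) = (-64) + (96) + (160) + (-32) + (-40) + (300) = 420.
Reducing mod 11: 420 ≡ 2 (mod 11).
Since F(a, b, c) ≡ 2 ≠ 0 (mod 11), P does NOT lie on the curve.


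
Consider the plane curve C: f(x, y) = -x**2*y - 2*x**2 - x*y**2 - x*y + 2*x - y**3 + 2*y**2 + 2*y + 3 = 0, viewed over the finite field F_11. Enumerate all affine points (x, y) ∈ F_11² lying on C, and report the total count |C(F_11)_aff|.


Affine F_11-points: {(0, 3), (3, 5), (4, 5), (5, 10), (8, 10), (9, 3)}; count = 6.

For each of the 121 pairs (x, y) ∈ F_11², evaluate f(x, y) mod 11. Record the zeros.
  x = 0: [0↦3, 1↦6, 2↦7, 3↦0, 4↦1, 5↦4, 6↦3, 7↦3, 8↦9, 9↦4, 10↦4]  zeros at y ∈ {3}
  x = 1: [0↦3, 1↦3, 2↦10, 3↦7, 4↦10, 5↦2, 6↦10, 7↦6, 8↦6, 9↦4, 10↦5]  zeros at y ∈ ∅
  x = 2: [0↦10, 1↦5, 2↦5, 3↦4, 4↦7, 5↦8, 6↦1, 7↦2, 8↦5, 9↦4, 10↦4]  zeros at y ∈ ∅
  x = 3: [0↦2, 1↦1, 2↦3, 3↦2, 4↦3, 5↦0, 6↦9, 7↦2, 8↦6, 9↦4, 10↦1]  zeros at y ∈ {5}
  x = 4: [0↦1, 1↦2, 2↦4, 3↦1, 4↦9, 5↦0, 6↦1, 7↦6, 8↦9, 9↦4, 10↦7]  zeros at y ∈ {5}
  x = 5: [0↦7, 1↦8, 2↦8, 3↦1, 4↦3, 5↦8, 6↦10, 7↦3, 8↦3, 9↦4, 10↦0]  zeros at y ∈ {10}
  x = 6: [0↦9, 1↦8, 2↦4, 3↦2, 4↦7, 5↦2, 6↦3, 7↦4, 8↦10, 9↦4, 10↦2]  zeros at y ∈ ∅
  x = 7: [0↦7, 1↦2, 2↦3, 3↦4, 4↦10, 5↦4, 6↦2, 7↦9, 8↦8, 9↦4, 10↦2]  zeros at y ∈ ∅
  x = 8: [0↦1, 1↦1, 2↦5, 3↦7, 4↦1, 5↦3, 6↦7, 7↦7, 8↦8, 9↦4, 10↦0]  zeros at y ∈ {10}
  x = 9: [0↦2, 1↦5, 2↦10, 3↦0, 4↦2, 5↦10, 6↦7, 7↦9, 8↦10, 9↦4, 10↦7]  zeros at y ∈ {3}
  x = 10: [0↦10, 1↦3, 2↦7, 3↦5, 4↦2, 5↦3, 6↦2, 7↦4, 8↦3, 9↦4, 10↦1]  zeros at y ∈ ∅
Collecting zeros: affine points = {(0, 3), (3, 5), (4, 5), (5, 10), (8, 10), (9, 3)}.
Total count |C(F_11)_aff| = 6.


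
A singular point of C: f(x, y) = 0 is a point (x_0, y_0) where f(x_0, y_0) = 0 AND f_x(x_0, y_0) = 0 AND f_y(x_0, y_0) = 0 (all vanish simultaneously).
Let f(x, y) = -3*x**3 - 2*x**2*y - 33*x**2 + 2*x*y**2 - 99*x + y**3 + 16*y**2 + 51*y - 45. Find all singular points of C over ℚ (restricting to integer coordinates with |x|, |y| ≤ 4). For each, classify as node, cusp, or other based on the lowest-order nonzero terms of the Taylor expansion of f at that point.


Singular points: {(-3, -3)}; classification: cusp.

Compute partial derivatives:
  f_x = -9*x**2 - 4*x*y - 66*x + 2*y**2 - 99.
  f_y = -2*x**2 + 4*x*y + 3*y**2 + 32*y + 51.
Scan x_0 ∈ {−4, ..., 4}. For each x_0, f_y(x_0, y) is a polynomial in y; find its integer roots y ∈ {−4, ..., 4}, then test f_x and f at those candidates.
  x = -4: f_y(-4, y) = 3*y**2 + 16*y + 19; no integer root y with |y| ≤ 4.
  x = -3: f_y(-3, y) = 3*y**2 + 20*y + 33; vanishes at y ∈ {-3}. (-3, -3): f_x = 0, f = 0 — SINGULAR.
  x = -2: f_y(-2, y) = 3*y**2 + 24*y + 43; no integer root y with |y| ≤ 4.
  x = -1: f_y(-1, y) = 3*y**2 + 28*y + 49; no integer root y with |y| ≤ 4.
  x = 0: f_y(0, y) = 3*y**2 + 32*y + 51; no integer root y with |y| ≤ 4.
  x = 1: f_y(1, y) = 3*y**2 + 36*y + 49; no integer root y with |y| ≤ 4.
  x = 2: f_y(2, y) = 3*y**2 + 40*y + 43; no integer root y with |y| ≤ 4.
  x = 3: f_y(3, y) = 3*y**2 + 44*y + 33; no integer root y with |y| ≤ 4.
  x = 4: f_y(4, y) = 3*y**2 + 48*y + 19; no integer root y with |y| ≤ 4.
Only singular point on the grid: (-3, -3).
Classify: substitute x = -3 + u, y = -3 + v and expand: f = -3*u**3 - 2*u**2*v + 2*u*v**2 + v**3 + v**2.
No constant or linear terms (consistent with a singular point). Quadratic part: v**2. Cubic part: -3*u**3 - 2*u**2*v + 2*u*v**2 + v**3.
The quadratic part v**2 is a perfect square, so there is a single (double) tangent line v = 0, i.e. y = -3. Restricting the cubic part to that line (v = 0) leaves -3*u**3 ≠ 0, so f is not divisible by v and the branch is v² ≈ 3*u**3 to lowest order — this is a cusp.
Classification: cusp.


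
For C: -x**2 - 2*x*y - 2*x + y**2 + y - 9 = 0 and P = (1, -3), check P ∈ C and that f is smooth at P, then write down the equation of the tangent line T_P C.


Tangent line at P: 2*x - 7*y - 23 = 0.

Step 1: f(1, -3) = 0, so P lies on C.
Step 2: partial derivatives
  f_x(x, y) = -2*x - 2*y - 2, f_y(x, y) = -2*x + 2*y + 1.
  f_x(P) = 2, f_y(P) = -7 (gradient nonzero, so P is smooth).
Step 3: tangent line at P: 2·(x − 1) + -7·(y − -3) = 0.
Expanding: 2*x - 7*y - 23 = 0.


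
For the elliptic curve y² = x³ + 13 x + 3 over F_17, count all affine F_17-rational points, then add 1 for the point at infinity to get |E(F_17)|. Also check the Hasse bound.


Affine points = {(1, 0), (3, 1), (3, 16), (4, 0), (6, 5), (6, 12), (9, 4), (9, 13), (11, 7), (11, 10), (12, 0)}; affine count = 11; |E(F_17)| = 12.

Discriminant check: Δ ∝ 4a³ + 27b² = 4·13³ + 27·3² = 4·2197 + 27·9 ≡ 4 (mod 17). Nonzero ⇒ E is nonsingular.
For each x ∈ F_17, compute rhs = x³ + 13·x + 3 mod 17, then count y ∈ F_17 with y² ≡ rhs.
  x = 0: rhs = 3, matching y values: none (0 points).
  x = 1: rhs = 0, matching y values: 0 (1 points).
  x = 2: rhs = 3, matching y values: none (0 points).
  x = 3: rhs = 1, matching y values: 1, 16 (2 points).
  x = 4: rhs = 0, matching y values: 0 (1 points).
  x = 5: rhs = 6, matching y values: none (0 points).
  x = 6: rhs = 8, matching y values: 5, 12 (2 points).
  x = 7: rhs = 12, matching y values: none (0 points).
  x = 8: rhs = 7, matching y values: none (0 points).
  x = 9: rhs = 16, matching y values: 4, 13 (2 points).
  x = 10: rhs = 11, matching y values: none (0 points).
  x = 11: rhs = 15, matching y values: 7, 10 (2 points).
  x = 12: rhs = 0, matching y values: 0 (1 points).
  x = 13: rhs = 6, matching y values: none (0 points).
  x = 14: rhs = 5, matching y values: none (0 points).
  x = 15: rhs = 3, matching y values: none (0 points).
  x = 16: rhs = 6, matching y values: none (0 points).
Total affine count: 11.
Full point count |E(F_17)| = 11 + 1 = 12.
Hasse bound: |12 − (17+1)| = |-6| = 6 ≤ 2√17 ≈ 8.2462 ✓.


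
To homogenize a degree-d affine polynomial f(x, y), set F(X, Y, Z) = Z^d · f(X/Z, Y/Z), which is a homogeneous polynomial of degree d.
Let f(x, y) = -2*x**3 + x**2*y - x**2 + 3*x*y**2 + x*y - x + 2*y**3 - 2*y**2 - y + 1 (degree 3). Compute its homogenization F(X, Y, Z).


F(X, Y, Z) = -2*X**3 + X**2*Y - X**2*Z + 3*X*Y**2 + X*Y*Z - X*Z**2 + 2*Y**3 - 2*Y**2*Z - Y*Z**2 + Z**3

deg(f) = 3.
Substitute x = X/Z, y = Y/Z into f, then multiply by Z^3.
  monomial -2·x^3·y^0 ↦ -2·X^3·Y^0·Z^0.
  monomial 1·x^2·y^1 ↦ 1·X^2·Y^1·Z^0.
  monomial -1·x^2·y^0 ↦ -1·X^2·Y^0·Z^1.
  monomial 3·x^1·y^2 ↦ 3·X^1·Y^2·Z^0.
  monomial 1·x^1·y^1 ↦ 1·X^1·Y^1·Z^1.
  monomial -1·x^1·y^0 ↦ -1·X^1·Y^0·Z^2.
  monomial 2·x^0·y^3 ↦ 2·X^0·Y^3·Z^0.
  monomial -2·x^0·y^2 ↦ -2·X^0·Y^2·Z^1.
  monomial -1·x^0·y^1 ↦ -1·X^0·Y^1·Z^2.
  monomial 1·x^0·y^0 ↦ 1·X^0·Y^0·Z^3.
Collecting: F(X, Y, Z) = -2*X**3 + X**2*Y - X**2*Z + 3*X*Y**2 + X*Y*Z - X*Z**2 + 2*Y**3 - 2*Y**2*Z - Y*Z**2 + Z**3.


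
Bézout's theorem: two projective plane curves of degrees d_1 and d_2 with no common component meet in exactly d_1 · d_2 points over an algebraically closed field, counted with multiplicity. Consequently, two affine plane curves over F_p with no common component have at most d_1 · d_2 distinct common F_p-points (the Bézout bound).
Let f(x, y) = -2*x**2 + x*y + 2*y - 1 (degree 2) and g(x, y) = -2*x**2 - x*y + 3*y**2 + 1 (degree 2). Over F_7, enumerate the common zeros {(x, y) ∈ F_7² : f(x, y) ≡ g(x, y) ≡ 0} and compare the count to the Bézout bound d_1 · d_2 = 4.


Common zeros: {(0, 4)}; count = 1; Bézout bound = 4.

deg(f) = 2, deg(g) = 2, so Bézout bound = 4.
Scan x ∈ F_7. For each x, list the y ∈ F_7 with f(x, y) ≡ 0 and those with g(x, y) ≡ 0 (mod 7); the common zeros in that column are the intersection.
  x = 0: f ≡ 0 at y ∈ {4}; g ≡ 0 at y ∈ {3, 4}; common: {4}.
  x = 1: f ≡ 0 at y ∈ {1}; g ≡ 0 at y ∈ ∅; common: ∅.
  x = 2: f ≡ 0 at y ∈ {4}; g ≡ 0 at y ∈ {0, 3}; common: ∅.
  x = 3: f ≡ 0 at y ∈ {1}; g ≡ 0 at y ∈ ∅; common: ∅.
  x = 4: f ≡ 0 at y ∈ {2}; g ≡ 0 at y ∈ ∅; common: ∅.
  x = 5: f ≡ 0 at y ∈ ∅; g ≡ 0 at y ∈ {0, 4}; common: ∅.
  x = 6: f ≡ 0 at y ∈ {3}; g ≡ 0 at y ∈ ∅; common: ∅.
Collecting: common zeros = {(0, 4)}, so the count is 1.
Comparison with the Bézout bound: 1 ≤ 4 = deg(f)·deg(g), as expected for curves with no common component (the affine F_7-count falls short of the bound because intersections may lie at infinity, over extension fields, or carry multiplicity).


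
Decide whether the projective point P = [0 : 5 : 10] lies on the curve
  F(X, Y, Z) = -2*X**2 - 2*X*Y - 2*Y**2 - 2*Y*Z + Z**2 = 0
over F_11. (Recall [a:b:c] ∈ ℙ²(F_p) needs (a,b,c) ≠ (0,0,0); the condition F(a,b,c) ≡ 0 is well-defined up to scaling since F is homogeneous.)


F(0,5,10) ≡ 5 (mod 11); P is NOT on the curve.

Evaluate F(0, 5, 10) term-by-term (mod 11).
  -2*X**2 ↦ -2·0·1·1 = 0
  -2*X*Y ↦ -2·0·5·1 = 0
  -2*Y**2 ↦ -2·1·25·1 = -50
  -2*Y*Z ↦ -2·1·5·10 = -100
  Z**2 ↦ 1·1·1·100 = 100
Sum: F(0, 5, 10) = (0) + (0) + (-50) + (-100) + (100) = -50.
Reducing mod 11: -50 ≡ 5 (mod 11).
Since F(a, b, c) ≡ 5 ≠ 0 (mod 11), P does NOT lie on the curve.


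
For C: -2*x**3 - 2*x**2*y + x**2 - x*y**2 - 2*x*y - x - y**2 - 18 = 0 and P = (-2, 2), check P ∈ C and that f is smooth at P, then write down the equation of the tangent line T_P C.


Tangent line at P: -21*x - 42 = 0.

Step 1: f(-2, 2) = 0, so P lies on C.
Step 2: partial derivatives
  f_x(x, y) = -6*x**2 - 4*x*y + 2*x - y**2 - 2*y - 1, f_y(x, y) = -2*x**2 - 2*x*y - 2*x - 2*y.
  f_x(P) = -21, f_y(P) = 0 (gradient nonzero, so P is smooth).
Step 3: tangent line at P: -21·(x − -2) + 0·(y − 2) = 0.
Expanding: -21*x - 42 = 0.
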